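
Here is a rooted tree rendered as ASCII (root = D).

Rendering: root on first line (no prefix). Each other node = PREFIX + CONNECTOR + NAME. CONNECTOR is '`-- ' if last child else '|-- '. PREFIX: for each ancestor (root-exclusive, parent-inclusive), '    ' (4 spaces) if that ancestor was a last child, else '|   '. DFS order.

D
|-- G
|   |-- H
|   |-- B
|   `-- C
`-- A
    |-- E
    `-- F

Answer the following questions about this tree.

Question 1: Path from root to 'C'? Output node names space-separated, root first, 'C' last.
Answer: D G C

Derivation:
Walk down from root: D -> G -> C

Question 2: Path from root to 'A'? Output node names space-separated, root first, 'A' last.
Walk down from root: D -> A

Answer: D A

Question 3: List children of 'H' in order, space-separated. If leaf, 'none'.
Answer: none

Derivation:
Node H's children (from adjacency): (leaf)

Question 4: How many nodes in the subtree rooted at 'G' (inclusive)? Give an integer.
Subtree rooted at G contains: B, C, G, H
Count = 4

Answer: 4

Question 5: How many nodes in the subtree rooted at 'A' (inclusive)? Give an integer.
Subtree rooted at A contains: A, E, F
Count = 3

Answer: 3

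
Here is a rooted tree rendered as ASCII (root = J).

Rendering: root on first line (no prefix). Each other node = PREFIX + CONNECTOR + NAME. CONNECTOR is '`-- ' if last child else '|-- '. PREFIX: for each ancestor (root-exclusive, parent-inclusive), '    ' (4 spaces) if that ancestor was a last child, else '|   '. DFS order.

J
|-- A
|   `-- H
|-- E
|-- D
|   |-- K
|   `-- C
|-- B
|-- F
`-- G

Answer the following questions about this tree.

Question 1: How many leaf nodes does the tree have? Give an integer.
Answer: 7

Derivation:
Leaves (nodes with no children): B, C, E, F, G, H, K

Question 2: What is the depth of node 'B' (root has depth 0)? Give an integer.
Answer: 1

Derivation:
Path from root to B: J -> B
Depth = number of edges = 1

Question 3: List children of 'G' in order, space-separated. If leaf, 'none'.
Answer: none

Derivation:
Node G's children (from adjacency): (leaf)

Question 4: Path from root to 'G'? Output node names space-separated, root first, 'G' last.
Walk down from root: J -> G

Answer: J G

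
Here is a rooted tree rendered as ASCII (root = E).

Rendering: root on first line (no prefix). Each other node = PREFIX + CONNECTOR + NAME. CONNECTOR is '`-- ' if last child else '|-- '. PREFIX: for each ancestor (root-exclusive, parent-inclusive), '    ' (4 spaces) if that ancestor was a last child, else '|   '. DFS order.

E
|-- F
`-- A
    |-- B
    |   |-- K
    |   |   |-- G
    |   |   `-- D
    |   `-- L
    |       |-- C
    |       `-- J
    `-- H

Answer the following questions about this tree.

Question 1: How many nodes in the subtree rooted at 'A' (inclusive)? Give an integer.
Answer: 9

Derivation:
Subtree rooted at A contains: A, B, C, D, G, H, J, K, L
Count = 9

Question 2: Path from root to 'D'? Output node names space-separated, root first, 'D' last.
Answer: E A B K D

Derivation:
Walk down from root: E -> A -> B -> K -> D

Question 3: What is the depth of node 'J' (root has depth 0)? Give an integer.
Answer: 4

Derivation:
Path from root to J: E -> A -> B -> L -> J
Depth = number of edges = 4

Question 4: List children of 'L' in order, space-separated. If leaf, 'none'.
Node L's children (from adjacency): C, J

Answer: C J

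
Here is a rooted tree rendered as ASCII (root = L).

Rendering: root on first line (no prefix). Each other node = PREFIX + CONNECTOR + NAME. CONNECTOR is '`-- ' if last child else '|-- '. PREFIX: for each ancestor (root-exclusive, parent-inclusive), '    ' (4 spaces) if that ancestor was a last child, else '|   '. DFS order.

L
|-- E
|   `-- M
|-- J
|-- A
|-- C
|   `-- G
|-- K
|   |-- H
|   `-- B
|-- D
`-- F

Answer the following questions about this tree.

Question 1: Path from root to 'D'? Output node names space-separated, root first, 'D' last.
Answer: L D

Derivation:
Walk down from root: L -> D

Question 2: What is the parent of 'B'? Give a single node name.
Answer: K

Derivation:
Scan adjacency: B appears as child of K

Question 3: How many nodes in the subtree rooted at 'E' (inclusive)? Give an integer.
Subtree rooted at E contains: E, M
Count = 2

Answer: 2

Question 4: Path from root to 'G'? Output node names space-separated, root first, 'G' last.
Walk down from root: L -> C -> G

Answer: L C G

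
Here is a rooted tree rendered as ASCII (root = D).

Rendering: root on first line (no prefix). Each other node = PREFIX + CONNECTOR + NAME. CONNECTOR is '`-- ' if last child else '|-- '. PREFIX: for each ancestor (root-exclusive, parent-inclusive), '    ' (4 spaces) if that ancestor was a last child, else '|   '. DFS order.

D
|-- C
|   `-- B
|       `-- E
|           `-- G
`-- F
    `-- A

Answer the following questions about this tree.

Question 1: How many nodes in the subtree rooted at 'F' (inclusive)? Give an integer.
Subtree rooted at F contains: A, F
Count = 2

Answer: 2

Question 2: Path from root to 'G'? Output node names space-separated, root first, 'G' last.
Walk down from root: D -> C -> B -> E -> G

Answer: D C B E G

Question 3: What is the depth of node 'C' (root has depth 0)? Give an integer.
Path from root to C: D -> C
Depth = number of edges = 1

Answer: 1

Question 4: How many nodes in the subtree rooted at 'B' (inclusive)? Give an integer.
Answer: 3

Derivation:
Subtree rooted at B contains: B, E, G
Count = 3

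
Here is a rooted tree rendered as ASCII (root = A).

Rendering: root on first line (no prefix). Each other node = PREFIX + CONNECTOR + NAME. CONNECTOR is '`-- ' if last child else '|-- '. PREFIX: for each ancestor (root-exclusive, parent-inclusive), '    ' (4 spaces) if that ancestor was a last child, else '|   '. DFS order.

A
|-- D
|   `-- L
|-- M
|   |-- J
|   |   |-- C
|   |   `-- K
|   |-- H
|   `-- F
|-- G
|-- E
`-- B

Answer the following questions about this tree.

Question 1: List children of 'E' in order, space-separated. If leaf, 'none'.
Answer: none

Derivation:
Node E's children (from adjacency): (leaf)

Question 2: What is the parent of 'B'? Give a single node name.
Answer: A

Derivation:
Scan adjacency: B appears as child of A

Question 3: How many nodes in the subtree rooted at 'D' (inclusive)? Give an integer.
Subtree rooted at D contains: D, L
Count = 2

Answer: 2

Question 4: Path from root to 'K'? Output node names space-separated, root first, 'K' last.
Answer: A M J K

Derivation:
Walk down from root: A -> M -> J -> K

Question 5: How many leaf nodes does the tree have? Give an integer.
Answer: 8

Derivation:
Leaves (nodes with no children): B, C, E, F, G, H, K, L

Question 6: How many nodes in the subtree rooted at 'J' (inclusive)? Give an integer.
Answer: 3

Derivation:
Subtree rooted at J contains: C, J, K
Count = 3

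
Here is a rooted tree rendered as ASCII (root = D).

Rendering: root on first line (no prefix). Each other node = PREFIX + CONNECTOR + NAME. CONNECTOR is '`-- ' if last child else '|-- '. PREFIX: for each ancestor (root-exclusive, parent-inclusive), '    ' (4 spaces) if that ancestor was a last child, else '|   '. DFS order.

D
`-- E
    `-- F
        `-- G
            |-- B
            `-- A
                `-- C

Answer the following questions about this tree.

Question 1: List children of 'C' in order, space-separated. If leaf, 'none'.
Node C's children (from adjacency): (leaf)

Answer: none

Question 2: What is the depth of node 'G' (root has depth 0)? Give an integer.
Answer: 3

Derivation:
Path from root to G: D -> E -> F -> G
Depth = number of edges = 3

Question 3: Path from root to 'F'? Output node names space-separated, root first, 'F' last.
Walk down from root: D -> E -> F

Answer: D E F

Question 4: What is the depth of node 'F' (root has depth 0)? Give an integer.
Path from root to F: D -> E -> F
Depth = number of edges = 2

Answer: 2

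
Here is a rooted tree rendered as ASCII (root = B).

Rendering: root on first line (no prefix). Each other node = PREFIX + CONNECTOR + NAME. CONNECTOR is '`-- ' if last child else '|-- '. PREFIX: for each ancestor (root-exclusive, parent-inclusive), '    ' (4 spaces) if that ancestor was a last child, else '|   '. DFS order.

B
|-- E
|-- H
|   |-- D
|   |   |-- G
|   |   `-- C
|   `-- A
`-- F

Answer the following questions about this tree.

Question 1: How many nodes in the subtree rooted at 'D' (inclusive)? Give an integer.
Subtree rooted at D contains: C, D, G
Count = 3

Answer: 3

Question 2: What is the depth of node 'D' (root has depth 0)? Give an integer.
Answer: 2

Derivation:
Path from root to D: B -> H -> D
Depth = number of edges = 2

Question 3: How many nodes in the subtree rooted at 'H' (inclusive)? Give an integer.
Subtree rooted at H contains: A, C, D, G, H
Count = 5

Answer: 5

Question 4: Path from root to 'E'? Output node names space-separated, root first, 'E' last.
Walk down from root: B -> E

Answer: B E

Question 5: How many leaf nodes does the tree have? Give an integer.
Leaves (nodes with no children): A, C, E, F, G

Answer: 5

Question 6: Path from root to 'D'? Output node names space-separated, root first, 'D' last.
Walk down from root: B -> H -> D

Answer: B H D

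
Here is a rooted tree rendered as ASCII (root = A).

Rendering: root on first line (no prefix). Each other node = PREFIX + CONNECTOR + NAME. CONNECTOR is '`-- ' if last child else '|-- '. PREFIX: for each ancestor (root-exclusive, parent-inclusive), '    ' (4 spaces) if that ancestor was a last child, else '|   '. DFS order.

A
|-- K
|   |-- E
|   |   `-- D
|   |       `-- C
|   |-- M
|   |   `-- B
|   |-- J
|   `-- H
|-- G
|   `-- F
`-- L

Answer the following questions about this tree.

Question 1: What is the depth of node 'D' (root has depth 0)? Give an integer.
Path from root to D: A -> K -> E -> D
Depth = number of edges = 3

Answer: 3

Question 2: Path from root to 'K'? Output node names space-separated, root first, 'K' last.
Answer: A K

Derivation:
Walk down from root: A -> K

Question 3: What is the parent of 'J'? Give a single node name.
Answer: K

Derivation:
Scan adjacency: J appears as child of K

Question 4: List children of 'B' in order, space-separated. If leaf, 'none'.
Node B's children (from adjacency): (leaf)

Answer: none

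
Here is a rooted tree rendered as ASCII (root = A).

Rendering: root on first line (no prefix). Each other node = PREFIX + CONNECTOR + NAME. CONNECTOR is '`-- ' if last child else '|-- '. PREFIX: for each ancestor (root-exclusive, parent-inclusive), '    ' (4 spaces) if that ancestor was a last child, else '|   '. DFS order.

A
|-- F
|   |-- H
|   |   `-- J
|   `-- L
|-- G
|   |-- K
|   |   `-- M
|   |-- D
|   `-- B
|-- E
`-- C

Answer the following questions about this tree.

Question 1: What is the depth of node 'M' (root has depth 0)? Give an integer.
Answer: 3

Derivation:
Path from root to M: A -> G -> K -> M
Depth = number of edges = 3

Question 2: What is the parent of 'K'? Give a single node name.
Scan adjacency: K appears as child of G

Answer: G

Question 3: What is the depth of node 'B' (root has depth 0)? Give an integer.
Path from root to B: A -> G -> B
Depth = number of edges = 2

Answer: 2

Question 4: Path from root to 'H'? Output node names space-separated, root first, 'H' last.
Answer: A F H

Derivation:
Walk down from root: A -> F -> H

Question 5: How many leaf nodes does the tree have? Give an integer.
Answer: 7

Derivation:
Leaves (nodes with no children): B, C, D, E, J, L, M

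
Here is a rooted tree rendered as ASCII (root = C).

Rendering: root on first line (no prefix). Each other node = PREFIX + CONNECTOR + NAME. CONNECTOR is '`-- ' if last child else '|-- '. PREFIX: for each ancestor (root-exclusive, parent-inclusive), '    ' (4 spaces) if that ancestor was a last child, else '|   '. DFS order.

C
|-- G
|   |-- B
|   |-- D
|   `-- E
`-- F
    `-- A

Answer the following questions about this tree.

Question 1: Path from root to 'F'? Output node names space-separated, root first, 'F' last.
Walk down from root: C -> F

Answer: C F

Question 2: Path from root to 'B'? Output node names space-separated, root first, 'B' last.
Answer: C G B

Derivation:
Walk down from root: C -> G -> B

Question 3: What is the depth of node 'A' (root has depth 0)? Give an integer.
Answer: 2

Derivation:
Path from root to A: C -> F -> A
Depth = number of edges = 2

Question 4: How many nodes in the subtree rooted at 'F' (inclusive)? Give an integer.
Subtree rooted at F contains: A, F
Count = 2

Answer: 2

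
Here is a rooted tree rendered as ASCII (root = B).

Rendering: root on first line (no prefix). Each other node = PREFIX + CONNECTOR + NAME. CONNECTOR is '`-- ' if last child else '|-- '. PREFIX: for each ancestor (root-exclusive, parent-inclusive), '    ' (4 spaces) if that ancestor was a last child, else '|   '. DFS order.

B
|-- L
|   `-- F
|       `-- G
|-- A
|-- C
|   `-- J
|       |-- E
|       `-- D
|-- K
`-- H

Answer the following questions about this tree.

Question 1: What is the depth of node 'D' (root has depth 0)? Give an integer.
Answer: 3

Derivation:
Path from root to D: B -> C -> J -> D
Depth = number of edges = 3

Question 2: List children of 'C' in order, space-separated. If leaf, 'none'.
Node C's children (from adjacency): J

Answer: J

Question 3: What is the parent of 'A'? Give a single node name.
Answer: B

Derivation:
Scan adjacency: A appears as child of B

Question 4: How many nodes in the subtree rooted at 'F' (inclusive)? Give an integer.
Answer: 2

Derivation:
Subtree rooted at F contains: F, G
Count = 2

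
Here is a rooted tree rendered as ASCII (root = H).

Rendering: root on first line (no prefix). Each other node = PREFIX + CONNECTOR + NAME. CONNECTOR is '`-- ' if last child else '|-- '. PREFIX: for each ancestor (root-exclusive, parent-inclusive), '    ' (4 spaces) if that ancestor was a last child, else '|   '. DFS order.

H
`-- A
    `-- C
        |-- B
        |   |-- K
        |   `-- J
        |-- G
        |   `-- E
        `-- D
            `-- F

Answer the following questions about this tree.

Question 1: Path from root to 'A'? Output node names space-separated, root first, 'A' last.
Answer: H A

Derivation:
Walk down from root: H -> A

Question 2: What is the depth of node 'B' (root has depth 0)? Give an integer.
Answer: 3

Derivation:
Path from root to B: H -> A -> C -> B
Depth = number of edges = 3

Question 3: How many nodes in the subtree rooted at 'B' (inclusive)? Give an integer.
Answer: 3

Derivation:
Subtree rooted at B contains: B, J, K
Count = 3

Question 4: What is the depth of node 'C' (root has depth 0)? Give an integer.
Answer: 2

Derivation:
Path from root to C: H -> A -> C
Depth = number of edges = 2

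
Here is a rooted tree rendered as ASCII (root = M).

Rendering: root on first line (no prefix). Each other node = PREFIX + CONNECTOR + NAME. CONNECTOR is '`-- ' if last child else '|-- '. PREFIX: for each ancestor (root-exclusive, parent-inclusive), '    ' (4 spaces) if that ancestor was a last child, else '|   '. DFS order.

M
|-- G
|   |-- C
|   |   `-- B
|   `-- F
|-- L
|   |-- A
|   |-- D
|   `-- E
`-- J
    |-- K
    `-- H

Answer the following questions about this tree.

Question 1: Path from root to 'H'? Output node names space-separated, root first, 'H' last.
Answer: M J H

Derivation:
Walk down from root: M -> J -> H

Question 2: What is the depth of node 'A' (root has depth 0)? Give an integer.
Answer: 2

Derivation:
Path from root to A: M -> L -> A
Depth = number of edges = 2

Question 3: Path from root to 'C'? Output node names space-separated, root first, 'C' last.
Answer: M G C

Derivation:
Walk down from root: M -> G -> C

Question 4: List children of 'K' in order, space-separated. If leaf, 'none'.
Node K's children (from adjacency): (leaf)

Answer: none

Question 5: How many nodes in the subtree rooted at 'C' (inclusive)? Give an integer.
Answer: 2

Derivation:
Subtree rooted at C contains: B, C
Count = 2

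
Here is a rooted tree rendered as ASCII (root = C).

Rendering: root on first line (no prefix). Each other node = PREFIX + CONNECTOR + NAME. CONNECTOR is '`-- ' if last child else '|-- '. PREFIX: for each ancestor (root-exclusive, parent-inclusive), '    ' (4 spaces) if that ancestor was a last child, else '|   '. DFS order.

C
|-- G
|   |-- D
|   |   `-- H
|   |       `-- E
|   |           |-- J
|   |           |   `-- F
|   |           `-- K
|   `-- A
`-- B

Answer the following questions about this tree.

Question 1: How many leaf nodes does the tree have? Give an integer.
Leaves (nodes with no children): A, B, F, K

Answer: 4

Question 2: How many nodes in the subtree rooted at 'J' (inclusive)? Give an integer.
Answer: 2

Derivation:
Subtree rooted at J contains: F, J
Count = 2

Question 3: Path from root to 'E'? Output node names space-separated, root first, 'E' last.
Answer: C G D H E

Derivation:
Walk down from root: C -> G -> D -> H -> E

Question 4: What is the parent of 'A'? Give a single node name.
Answer: G

Derivation:
Scan adjacency: A appears as child of G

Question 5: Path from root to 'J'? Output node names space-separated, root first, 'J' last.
Answer: C G D H E J

Derivation:
Walk down from root: C -> G -> D -> H -> E -> J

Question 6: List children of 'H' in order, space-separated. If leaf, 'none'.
Node H's children (from adjacency): E

Answer: E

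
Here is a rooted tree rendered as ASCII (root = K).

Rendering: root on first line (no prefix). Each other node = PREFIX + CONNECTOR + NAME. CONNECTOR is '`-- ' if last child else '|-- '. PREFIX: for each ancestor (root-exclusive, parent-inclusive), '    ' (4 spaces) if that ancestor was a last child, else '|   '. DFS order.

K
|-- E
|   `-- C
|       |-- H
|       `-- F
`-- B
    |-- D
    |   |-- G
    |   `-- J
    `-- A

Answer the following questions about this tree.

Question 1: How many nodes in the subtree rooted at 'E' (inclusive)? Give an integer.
Subtree rooted at E contains: C, E, F, H
Count = 4

Answer: 4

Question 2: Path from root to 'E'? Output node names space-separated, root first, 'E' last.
Walk down from root: K -> E

Answer: K E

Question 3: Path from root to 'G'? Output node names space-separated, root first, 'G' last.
Walk down from root: K -> B -> D -> G

Answer: K B D G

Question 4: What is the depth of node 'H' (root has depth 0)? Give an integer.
Answer: 3

Derivation:
Path from root to H: K -> E -> C -> H
Depth = number of edges = 3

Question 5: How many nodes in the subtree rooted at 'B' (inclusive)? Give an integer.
Answer: 5

Derivation:
Subtree rooted at B contains: A, B, D, G, J
Count = 5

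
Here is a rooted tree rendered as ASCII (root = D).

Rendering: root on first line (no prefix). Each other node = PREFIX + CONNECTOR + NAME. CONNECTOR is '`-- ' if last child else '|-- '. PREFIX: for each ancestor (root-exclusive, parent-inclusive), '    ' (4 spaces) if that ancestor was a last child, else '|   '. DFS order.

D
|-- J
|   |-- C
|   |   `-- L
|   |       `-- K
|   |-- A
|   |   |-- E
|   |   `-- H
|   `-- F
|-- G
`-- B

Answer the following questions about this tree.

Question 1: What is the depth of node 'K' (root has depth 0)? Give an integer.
Answer: 4

Derivation:
Path from root to K: D -> J -> C -> L -> K
Depth = number of edges = 4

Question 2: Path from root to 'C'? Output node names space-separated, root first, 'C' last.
Answer: D J C

Derivation:
Walk down from root: D -> J -> C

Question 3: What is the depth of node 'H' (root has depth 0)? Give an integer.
Path from root to H: D -> J -> A -> H
Depth = number of edges = 3

Answer: 3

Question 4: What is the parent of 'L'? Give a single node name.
Scan adjacency: L appears as child of C

Answer: C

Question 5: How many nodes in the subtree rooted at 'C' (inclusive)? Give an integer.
Subtree rooted at C contains: C, K, L
Count = 3

Answer: 3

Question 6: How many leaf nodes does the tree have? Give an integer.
Answer: 6

Derivation:
Leaves (nodes with no children): B, E, F, G, H, K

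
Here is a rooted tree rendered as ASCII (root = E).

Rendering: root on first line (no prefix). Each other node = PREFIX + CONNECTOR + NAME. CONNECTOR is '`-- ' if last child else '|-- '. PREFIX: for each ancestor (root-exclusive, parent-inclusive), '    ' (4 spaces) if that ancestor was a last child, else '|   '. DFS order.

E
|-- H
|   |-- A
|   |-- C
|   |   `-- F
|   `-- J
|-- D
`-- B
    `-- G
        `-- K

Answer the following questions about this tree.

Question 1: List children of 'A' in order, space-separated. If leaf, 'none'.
Node A's children (from adjacency): (leaf)

Answer: none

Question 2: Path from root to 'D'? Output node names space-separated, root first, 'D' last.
Walk down from root: E -> D

Answer: E D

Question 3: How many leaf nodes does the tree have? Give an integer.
Leaves (nodes with no children): A, D, F, J, K

Answer: 5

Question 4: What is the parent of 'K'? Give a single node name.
Answer: G

Derivation:
Scan adjacency: K appears as child of G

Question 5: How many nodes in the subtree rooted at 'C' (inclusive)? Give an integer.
Answer: 2

Derivation:
Subtree rooted at C contains: C, F
Count = 2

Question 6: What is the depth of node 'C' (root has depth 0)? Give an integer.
Path from root to C: E -> H -> C
Depth = number of edges = 2

Answer: 2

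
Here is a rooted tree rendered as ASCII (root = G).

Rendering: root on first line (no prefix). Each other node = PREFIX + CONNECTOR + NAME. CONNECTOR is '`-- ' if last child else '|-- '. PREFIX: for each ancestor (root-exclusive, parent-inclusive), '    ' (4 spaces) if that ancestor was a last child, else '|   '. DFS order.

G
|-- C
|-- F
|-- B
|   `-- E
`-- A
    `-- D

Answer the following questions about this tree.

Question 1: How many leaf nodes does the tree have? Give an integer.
Leaves (nodes with no children): C, D, E, F

Answer: 4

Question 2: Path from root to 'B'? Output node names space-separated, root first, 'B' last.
Answer: G B

Derivation:
Walk down from root: G -> B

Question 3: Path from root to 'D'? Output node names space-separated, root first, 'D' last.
Answer: G A D

Derivation:
Walk down from root: G -> A -> D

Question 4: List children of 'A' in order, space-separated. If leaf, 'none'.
Answer: D

Derivation:
Node A's children (from adjacency): D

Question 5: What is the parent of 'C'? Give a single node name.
Answer: G

Derivation:
Scan adjacency: C appears as child of G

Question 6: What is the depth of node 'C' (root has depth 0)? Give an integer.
Path from root to C: G -> C
Depth = number of edges = 1

Answer: 1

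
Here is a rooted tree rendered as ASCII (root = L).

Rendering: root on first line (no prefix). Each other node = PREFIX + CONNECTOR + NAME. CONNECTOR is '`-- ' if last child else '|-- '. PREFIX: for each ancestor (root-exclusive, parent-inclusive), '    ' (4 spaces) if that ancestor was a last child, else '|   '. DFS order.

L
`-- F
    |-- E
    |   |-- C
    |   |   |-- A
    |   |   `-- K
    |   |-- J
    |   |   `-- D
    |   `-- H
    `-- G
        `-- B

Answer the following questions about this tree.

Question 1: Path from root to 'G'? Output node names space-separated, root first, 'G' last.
Answer: L F G

Derivation:
Walk down from root: L -> F -> G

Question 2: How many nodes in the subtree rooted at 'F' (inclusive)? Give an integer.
Answer: 10

Derivation:
Subtree rooted at F contains: A, B, C, D, E, F, G, H, J, K
Count = 10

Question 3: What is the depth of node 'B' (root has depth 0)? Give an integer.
Answer: 3

Derivation:
Path from root to B: L -> F -> G -> B
Depth = number of edges = 3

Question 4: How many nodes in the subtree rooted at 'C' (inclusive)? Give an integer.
Subtree rooted at C contains: A, C, K
Count = 3

Answer: 3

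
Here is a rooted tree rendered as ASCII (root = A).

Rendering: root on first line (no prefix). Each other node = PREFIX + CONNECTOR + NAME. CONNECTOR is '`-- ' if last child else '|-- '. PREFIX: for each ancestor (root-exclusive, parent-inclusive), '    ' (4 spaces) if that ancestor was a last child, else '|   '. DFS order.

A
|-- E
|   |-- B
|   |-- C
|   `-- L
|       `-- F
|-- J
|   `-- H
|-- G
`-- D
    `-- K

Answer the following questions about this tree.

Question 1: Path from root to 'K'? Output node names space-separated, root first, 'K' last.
Walk down from root: A -> D -> K

Answer: A D K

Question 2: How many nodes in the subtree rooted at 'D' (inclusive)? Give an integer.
Answer: 2

Derivation:
Subtree rooted at D contains: D, K
Count = 2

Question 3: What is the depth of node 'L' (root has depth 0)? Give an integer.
Answer: 2

Derivation:
Path from root to L: A -> E -> L
Depth = number of edges = 2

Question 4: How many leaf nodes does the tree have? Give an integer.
Leaves (nodes with no children): B, C, F, G, H, K

Answer: 6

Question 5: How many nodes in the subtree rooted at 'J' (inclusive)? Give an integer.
Answer: 2

Derivation:
Subtree rooted at J contains: H, J
Count = 2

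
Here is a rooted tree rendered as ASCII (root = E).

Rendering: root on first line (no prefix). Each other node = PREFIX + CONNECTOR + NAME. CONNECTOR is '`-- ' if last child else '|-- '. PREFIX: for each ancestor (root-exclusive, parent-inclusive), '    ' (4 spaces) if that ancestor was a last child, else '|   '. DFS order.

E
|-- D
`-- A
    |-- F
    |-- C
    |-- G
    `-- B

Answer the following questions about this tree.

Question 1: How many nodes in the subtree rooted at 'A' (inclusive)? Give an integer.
Subtree rooted at A contains: A, B, C, F, G
Count = 5

Answer: 5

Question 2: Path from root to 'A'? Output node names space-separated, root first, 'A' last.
Walk down from root: E -> A

Answer: E A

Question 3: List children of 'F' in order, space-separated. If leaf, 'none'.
Node F's children (from adjacency): (leaf)

Answer: none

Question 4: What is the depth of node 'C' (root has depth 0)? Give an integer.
Answer: 2

Derivation:
Path from root to C: E -> A -> C
Depth = number of edges = 2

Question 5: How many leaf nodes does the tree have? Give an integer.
Answer: 5

Derivation:
Leaves (nodes with no children): B, C, D, F, G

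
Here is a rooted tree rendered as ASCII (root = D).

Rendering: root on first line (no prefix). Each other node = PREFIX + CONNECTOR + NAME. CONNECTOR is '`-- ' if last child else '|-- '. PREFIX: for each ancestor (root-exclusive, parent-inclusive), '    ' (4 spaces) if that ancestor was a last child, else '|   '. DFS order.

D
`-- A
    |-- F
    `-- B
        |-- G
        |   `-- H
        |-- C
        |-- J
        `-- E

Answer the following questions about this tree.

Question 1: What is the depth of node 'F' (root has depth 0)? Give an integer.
Answer: 2

Derivation:
Path from root to F: D -> A -> F
Depth = number of edges = 2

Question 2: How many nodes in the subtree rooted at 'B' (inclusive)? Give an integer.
Subtree rooted at B contains: B, C, E, G, H, J
Count = 6

Answer: 6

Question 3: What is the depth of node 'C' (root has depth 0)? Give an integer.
Answer: 3

Derivation:
Path from root to C: D -> A -> B -> C
Depth = number of edges = 3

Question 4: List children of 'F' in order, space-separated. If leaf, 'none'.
Answer: none

Derivation:
Node F's children (from adjacency): (leaf)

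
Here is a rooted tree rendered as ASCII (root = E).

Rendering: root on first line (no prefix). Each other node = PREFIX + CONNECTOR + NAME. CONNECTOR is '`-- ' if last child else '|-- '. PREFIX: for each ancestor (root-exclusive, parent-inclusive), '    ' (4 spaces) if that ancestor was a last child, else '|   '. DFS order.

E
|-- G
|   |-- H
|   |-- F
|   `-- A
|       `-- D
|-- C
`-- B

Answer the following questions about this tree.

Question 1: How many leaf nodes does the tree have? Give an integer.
Leaves (nodes with no children): B, C, D, F, H

Answer: 5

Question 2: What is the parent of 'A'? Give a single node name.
Answer: G

Derivation:
Scan adjacency: A appears as child of G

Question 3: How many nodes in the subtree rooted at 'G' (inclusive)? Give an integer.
Subtree rooted at G contains: A, D, F, G, H
Count = 5

Answer: 5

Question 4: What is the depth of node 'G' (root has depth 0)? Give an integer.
Answer: 1

Derivation:
Path from root to G: E -> G
Depth = number of edges = 1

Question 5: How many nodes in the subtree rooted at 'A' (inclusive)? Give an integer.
Answer: 2

Derivation:
Subtree rooted at A contains: A, D
Count = 2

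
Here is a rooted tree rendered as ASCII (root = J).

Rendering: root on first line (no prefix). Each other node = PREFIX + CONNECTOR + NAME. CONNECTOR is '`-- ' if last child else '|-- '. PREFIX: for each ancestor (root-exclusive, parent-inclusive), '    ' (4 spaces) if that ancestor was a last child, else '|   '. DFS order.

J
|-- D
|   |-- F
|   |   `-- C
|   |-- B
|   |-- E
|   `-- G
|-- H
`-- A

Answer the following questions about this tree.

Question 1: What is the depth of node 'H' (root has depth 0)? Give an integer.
Answer: 1

Derivation:
Path from root to H: J -> H
Depth = number of edges = 1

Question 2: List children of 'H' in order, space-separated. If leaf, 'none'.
Answer: none

Derivation:
Node H's children (from adjacency): (leaf)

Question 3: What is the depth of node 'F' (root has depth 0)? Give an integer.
Path from root to F: J -> D -> F
Depth = number of edges = 2

Answer: 2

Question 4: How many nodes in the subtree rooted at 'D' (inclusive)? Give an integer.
Subtree rooted at D contains: B, C, D, E, F, G
Count = 6

Answer: 6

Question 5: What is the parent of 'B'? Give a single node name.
Answer: D

Derivation:
Scan adjacency: B appears as child of D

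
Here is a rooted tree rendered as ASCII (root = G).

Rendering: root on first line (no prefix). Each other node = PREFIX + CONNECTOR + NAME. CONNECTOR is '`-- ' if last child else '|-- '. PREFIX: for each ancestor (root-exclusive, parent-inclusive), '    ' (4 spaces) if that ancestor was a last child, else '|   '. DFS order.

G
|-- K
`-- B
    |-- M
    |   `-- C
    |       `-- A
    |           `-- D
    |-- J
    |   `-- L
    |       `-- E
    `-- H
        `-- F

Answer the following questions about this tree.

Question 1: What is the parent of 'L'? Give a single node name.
Scan adjacency: L appears as child of J

Answer: J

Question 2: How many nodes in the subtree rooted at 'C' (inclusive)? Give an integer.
Subtree rooted at C contains: A, C, D
Count = 3

Answer: 3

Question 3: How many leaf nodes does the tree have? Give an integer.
Answer: 4

Derivation:
Leaves (nodes with no children): D, E, F, K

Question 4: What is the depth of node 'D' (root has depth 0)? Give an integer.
Path from root to D: G -> B -> M -> C -> A -> D
Depth = number of edges = 5

Answer: 5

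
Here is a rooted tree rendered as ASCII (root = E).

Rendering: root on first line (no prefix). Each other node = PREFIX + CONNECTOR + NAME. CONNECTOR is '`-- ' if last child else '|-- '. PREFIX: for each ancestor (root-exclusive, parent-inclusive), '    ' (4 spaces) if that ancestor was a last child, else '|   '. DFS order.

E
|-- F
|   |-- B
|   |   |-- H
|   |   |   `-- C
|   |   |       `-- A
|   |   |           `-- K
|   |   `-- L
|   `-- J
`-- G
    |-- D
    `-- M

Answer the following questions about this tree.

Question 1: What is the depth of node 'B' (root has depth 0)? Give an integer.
Path from root to B: E -> F -> B
Depth = number of edges = 2

Answer: 2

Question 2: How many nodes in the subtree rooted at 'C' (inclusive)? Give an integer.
Answer: 3

Derivation:
Subtree rooted at C contains: A, C, K
Count = 3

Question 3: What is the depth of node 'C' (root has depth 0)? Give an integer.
Answer: 4

Derivation:
Path from root to C: E -> F -> B -> H -> C
Depth = number of edges = 4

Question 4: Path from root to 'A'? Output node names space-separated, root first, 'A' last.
Walk down from root: E -> F -> B -> H -> C -> A

Answer: E F B H C A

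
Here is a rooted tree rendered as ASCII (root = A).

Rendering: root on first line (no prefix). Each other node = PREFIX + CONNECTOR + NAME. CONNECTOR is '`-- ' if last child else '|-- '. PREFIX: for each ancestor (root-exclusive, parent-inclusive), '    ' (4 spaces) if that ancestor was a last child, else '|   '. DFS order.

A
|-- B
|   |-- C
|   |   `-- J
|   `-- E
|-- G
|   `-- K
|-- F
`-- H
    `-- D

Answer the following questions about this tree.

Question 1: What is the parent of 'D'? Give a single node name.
Answer: H

Derivation:
Scan adjacency: D appears as child of H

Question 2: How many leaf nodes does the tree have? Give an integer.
Answer: 5

Derivation:
Leaves (nodes with no children): D, E, F, J, K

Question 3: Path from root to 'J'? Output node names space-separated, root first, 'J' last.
Walk down from root: A -> B -> C -> J

Answer: A B C J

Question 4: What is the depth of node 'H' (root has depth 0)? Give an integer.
Answer: 1

Derivation:
Path from root to H: A -> H
Depth = number of edges = 1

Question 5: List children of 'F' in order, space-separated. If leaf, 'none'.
Node F's children (from adjacency): (leaf)

Answer: none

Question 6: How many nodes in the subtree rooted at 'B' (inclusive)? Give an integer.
Answer: 4

Derivation:
Subtree rooted at B contains: B, C, E, J
Count = 4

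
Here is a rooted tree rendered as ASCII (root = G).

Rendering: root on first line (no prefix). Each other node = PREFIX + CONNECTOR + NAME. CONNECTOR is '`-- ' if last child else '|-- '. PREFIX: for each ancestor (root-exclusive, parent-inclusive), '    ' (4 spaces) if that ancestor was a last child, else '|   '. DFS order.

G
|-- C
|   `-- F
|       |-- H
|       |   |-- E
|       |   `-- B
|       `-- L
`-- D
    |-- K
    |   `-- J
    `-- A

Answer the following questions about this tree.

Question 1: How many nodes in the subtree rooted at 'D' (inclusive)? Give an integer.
Answer: 4

Derivation:
Subtree rooted at D contains: A, D, J, K
Count = 4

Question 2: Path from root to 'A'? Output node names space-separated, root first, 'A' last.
Walk down from root: G -> D -> A

Answer: G D A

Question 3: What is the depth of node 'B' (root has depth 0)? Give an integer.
Path from root to B: G -> C -> F -> H -> B
Depth = number of edges = 4

Answer: 4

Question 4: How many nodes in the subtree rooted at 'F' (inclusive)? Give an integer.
Subtree rooted at F contains: B, E, F, H, L
Count = 5

Answer: 5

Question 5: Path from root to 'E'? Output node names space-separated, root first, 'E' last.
Answer: G C F H E

Derivation:
Walk down from root: G -> C -> F -> H -> E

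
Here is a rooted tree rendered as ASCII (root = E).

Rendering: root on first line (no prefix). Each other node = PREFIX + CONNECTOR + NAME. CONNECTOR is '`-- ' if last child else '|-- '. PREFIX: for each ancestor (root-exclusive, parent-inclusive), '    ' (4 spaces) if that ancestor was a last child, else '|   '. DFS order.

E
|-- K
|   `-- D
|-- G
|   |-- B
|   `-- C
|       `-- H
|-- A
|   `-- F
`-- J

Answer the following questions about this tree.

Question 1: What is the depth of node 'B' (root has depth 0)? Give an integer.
Path from root to B: E -> G -> B
Depth = number of edges = 2

Answer: 2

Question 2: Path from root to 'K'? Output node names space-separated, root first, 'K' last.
Answer: E K

Derivation:
Walk down from root: E -> K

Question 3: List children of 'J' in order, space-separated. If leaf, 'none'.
Answer: none

Derivation:
Node J's children (from adjacency): (leaf)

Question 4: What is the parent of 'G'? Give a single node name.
Scan adjacency: G appears as child of E

Answer: E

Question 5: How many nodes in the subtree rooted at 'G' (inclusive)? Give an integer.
Answer: 4

Derivation:
Subtree rooted at G contains: B, C, G, H
Count = 4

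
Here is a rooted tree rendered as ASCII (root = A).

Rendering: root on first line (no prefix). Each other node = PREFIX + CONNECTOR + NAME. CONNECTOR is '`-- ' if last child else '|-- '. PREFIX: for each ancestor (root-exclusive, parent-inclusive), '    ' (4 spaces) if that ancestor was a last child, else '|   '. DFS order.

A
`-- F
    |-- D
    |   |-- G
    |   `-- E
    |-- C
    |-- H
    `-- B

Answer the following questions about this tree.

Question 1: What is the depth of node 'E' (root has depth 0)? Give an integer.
Path from root to E: A -> F -> D -> E
Depth = number of edges = 3

Answer: 3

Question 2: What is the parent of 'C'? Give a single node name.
Scan adjacency: C appears as child of F

Answer: F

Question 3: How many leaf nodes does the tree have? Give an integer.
Leaves (nodes with no children): B, C, E, G, H

Answer: 5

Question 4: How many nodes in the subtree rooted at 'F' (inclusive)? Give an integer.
Answer: 7

Derivation:
Subtree rooted at F contains: B, C, D, E, F, G, H
Count = 7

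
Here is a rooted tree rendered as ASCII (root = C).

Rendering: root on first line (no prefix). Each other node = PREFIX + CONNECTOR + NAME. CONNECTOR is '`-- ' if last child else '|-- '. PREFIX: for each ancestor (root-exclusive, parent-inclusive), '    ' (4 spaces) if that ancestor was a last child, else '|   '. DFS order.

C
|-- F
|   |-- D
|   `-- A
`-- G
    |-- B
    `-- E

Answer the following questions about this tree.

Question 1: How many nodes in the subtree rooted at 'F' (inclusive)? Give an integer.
Answer: 3

Derivation:
Subtree rooted at F contains: A, D, F
Count = 3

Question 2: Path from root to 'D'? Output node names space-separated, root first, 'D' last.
Walk down from root: C -> F -> D

Answer: C F D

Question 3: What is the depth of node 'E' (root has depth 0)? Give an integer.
Path from root to E: C -> G -> E
Depth = number of edges = 2

Answer: 2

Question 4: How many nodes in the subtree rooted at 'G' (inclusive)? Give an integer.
Answer: 3

Derivation:
Subtree rooted at G contains: B, E, G
Count = 3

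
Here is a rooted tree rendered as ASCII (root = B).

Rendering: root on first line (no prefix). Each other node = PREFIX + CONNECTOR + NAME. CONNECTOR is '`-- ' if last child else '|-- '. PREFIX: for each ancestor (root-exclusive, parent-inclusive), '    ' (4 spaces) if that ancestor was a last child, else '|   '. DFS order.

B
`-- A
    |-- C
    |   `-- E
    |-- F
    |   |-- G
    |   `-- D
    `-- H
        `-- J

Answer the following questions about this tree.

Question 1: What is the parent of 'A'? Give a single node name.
Scan adjacency: A appears as child of B

Answer: B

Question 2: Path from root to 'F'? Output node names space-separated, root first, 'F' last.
Answer: B A F

Derivation:
Walk down from root: B -> A -> F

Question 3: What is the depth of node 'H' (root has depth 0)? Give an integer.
Answer: 2

Derivation:
Path from root to H: B -> A -> H
Depth = number of edges = 2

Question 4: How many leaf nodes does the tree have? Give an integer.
Leaves (nodes with no children): D, E, G, J

Answer: 4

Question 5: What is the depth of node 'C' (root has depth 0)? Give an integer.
Path from root to C: B -> A -> C
Depth = number of edges = 2

Answer: 2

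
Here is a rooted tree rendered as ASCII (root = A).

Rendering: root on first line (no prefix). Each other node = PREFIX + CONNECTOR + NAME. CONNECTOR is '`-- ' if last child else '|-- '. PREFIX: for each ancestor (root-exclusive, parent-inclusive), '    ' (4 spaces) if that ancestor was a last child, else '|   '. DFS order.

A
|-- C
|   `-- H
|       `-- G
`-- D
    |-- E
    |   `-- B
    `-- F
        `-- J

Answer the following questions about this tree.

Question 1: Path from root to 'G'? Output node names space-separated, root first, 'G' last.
Answer: A C H G

Derivation:
Walk down from root: A -> C -> H -> G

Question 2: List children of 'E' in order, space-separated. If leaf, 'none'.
Answer: B

Derivation:
Node E's children (from adjacency): B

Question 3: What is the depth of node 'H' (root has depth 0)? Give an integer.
Path from root to H: A -> C -> H
Depth = number of edges = 2

Answer: 2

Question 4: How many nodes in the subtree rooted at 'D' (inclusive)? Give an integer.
Answer: 5

Derivation:
Subtree rooted at D contains: B, D, E, F, J
Count = 5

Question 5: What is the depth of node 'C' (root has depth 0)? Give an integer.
Answer: 1

Derivation:
Path from root to C: A -> C
Depth = number of edges = 1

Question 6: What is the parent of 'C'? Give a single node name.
Answer: A

Derivation:
Scan adjacency: C appears as child of A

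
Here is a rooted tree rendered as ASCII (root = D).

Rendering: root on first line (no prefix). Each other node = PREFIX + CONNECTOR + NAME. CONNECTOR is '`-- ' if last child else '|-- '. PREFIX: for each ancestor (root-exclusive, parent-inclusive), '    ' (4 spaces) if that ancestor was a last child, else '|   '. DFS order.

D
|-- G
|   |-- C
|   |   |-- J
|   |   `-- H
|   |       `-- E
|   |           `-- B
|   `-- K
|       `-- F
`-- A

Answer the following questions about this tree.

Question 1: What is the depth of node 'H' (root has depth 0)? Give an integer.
Answer: 3

Derivation:
Path from root to H: D -> G -> C -> H
Depth = number of edges = 3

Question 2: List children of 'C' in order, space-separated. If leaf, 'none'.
Node C's children (from adjacency): J, H

Answer: J H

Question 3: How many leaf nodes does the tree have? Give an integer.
Leaves (nodes with no children): A, B, F, J

Answer: 4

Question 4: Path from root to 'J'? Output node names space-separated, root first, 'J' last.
Answer: D G C J

Derivation:
Walk down from root: D -> G -> C -> J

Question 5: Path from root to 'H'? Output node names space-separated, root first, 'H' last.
Answer: D G C H

Derivation:
Walk down from root: D -> G -> C -> H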